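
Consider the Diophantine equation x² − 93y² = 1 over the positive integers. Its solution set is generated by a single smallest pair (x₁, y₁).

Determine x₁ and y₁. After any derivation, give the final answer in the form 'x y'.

12151 1260

√93 = [9; 1,1,1,4,6,4,1,1,1,18, …], period ℓ=10 (even) → k=9
a_0=9:  p_0=9·1+0=9,  q_0=9·0+1=1
a_1=1:  p_1=1·9+1=10,  q_1=1·1+0=1
a_2=1:  p_2=1·10+9=19,  q_2=1·1+1=2
a_3=1:  p_3=1·19+10=29,  q_3=1·2+1=3
a_4=4:  p_4=4·29+19=135,  q_4=4·3+2=14
a_5=6:  p_5=6·135+29=839,  q_5=6·14+3=87
a_6=4:  p_6=4·839+135=3491,  q_6=4·87+14=362
a_7=1:  p_7=1·3491+839=4330,  q_7=1·362+87=449
a_8=1:  p_8=1·4330+3491=7821,  q_8=1·449+362=811
a_9=1:  p_9=1·7821+4330=12151,  q_9=1·811+449=1260
→ (12151, 1260).  Check: 12151²=147646801, 93·1260²=147646800, difference 1.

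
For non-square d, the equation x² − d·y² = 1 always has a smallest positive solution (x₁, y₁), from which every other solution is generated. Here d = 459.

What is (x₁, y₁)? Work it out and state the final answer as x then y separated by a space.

499850 23331

√459 → a₀=21, period (2,2,1,4,21,4,1,2,2,42); ℓ=10 even so k=9
a_0=21:  p_0=21·1+0=21,  q_0=21·0+1=1
…
a_2=2:  p_2=2·43+21=107,  q_2=2·2+1=5
a_3=1:  p_3=1·107+43=150,  q_3=1·5+2=7
…
a_8=2:  p_8=2·75692+60695=212079,  q_8=2·3533+2833=9899
a_9=2:  p_9=2·212079+75692=499850,  q_9=2·9899+3533=23331
fundamental: x₁=499850, y₁=23331  (since 249850022500 − 459·544335561 = 1)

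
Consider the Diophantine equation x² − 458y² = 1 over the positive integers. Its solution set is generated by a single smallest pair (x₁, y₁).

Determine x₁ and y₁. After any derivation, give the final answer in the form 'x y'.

22899 1070

[21; 2,2,42] for √458; ℓ=3 ⇒ convergent index 5
a_0=21:  p_0=21·1+0=21,  q_0=21·0+1=1
…
a_4=2:  p_4=2·4537+107=9181,  q_4=2·212+5=429
a_5=2:  p_5=2·9181+4537=22899,  q_5=2·429+212=1070
→ (22899, 1070).  Check: 22899²=524364201, 458·1070²=524364200, difference 1.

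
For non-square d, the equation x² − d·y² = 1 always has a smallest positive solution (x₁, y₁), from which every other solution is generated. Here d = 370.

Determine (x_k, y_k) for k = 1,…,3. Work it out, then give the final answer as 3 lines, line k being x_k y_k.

213859 11118
91471343761 4755368724
39123940210553539 2033956799880714

√370 → a₀=19, period (4,4,38); ℓ=3 odd so k=5
k=0  a_k=19  p_k/q_k = 19/1
…
k=2  a_k=4  p_k/q_k = 327/17
k=3  a_k=38  p_k/q_k = 12503/650
k=4  a_k=4  p_k/q_k = 50339/2617
k=5  a_k=4  p_k/q_k = 213859/11118
→ (213859, 11118).  Check: 213859²=45735671881, 370·11118²=45735671880, difference 1.
n=2: (213859,11118)∘(213859,11118) = (213859·213859+370·11118·11118, 213859·11118+11118·213859) = (91471343761,4755368724)
n=3: (91471343761,4755368724)∘(213859,11118) = (213859·91471343761+370·11118·4755368724, 213859·4755368724+11118·91471343761) = (39123940210553539,2033956799880714)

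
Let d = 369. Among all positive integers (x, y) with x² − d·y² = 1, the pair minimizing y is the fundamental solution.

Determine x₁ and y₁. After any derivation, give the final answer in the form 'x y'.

√369 = [19; 4,1,3,2,7,4,7,2,3,1,4,38, …], period ℓ=12 (even) → k=11
step 0: (19, 1)  from 19·(1,0) + (0,1)
…
step 2: (96, 5)  from 1·(77,4) + (19,1)
…
step 4: (826, 43)  from 2·(365,19) + (96,5)
step 5: (6147, 320)  from 7·(826,43) + (365,19)
step 6: (25414, 1323)  from 4·(6147,320) + (826,43)
step 7: (184045, 9581)  from 7·(25414,1323) + (6147,320)
…
step 9: (1364557, 71036)  from 3·(393504,20485) + (184045,9581)
step 10: (1758061, 91521)  from 1·(1364557,71036) + (393504,20485)
step 11: (8396801, 437120)  from 4·(1758061,91521) + (1364557,71036)
→ (8396801, 437120).  Check: 8396801²=70506267033601, 369·437120²=70506267033600, difference 1.

8396801 437120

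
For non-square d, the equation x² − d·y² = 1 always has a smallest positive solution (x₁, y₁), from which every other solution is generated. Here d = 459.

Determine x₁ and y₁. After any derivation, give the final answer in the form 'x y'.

[21; 2,2,1,4,21,4,1,2,2,42] for √459; ℓ=10 ⇒ convergent index 9
i=0: a=21 ⇒ p=21, q=1
…
i=3: a=1 ⇒ p=150, q=7
i=4: a=4 ⇒ p=707, q=33
i=5: a=21 ⇒ p=14997, q=700
i=6: a=4 ⇒ p=60695, q=2833
i=7: a=1 ⇒ p=75692, q=3533
i=8: a=2 ⇒ p=212079, q=9899
i=9: a=2 ⇒ p=499850, q=23331
fundamental: x₁=499850, y₁=23331  (since 249850022500 − 459·544335561 = 1)

499850 23331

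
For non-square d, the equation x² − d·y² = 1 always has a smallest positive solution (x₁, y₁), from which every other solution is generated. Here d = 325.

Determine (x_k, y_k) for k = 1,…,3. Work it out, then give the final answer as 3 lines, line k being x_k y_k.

[18; 36] for √325; ℓ=1 ⇒ convergent index 1
i=0: a=18 ⇒ p=18, q=1
i=1: a=36 ⇒ p=649, q=36
(x₁, y₁) = (649, 36);  649² − 325·36² = 1 ✓
n=2: (649,36)∘(649,36) = (649·649+325·36·36, 649·36+36·649) = (842401,46728)
n=3: (842401,46728)∘(649,36) = (649·842401+325·36·46728, 649·46728+36·842401) = (1093435849,60652908)

649 36
842401 46728
1093435849 60652908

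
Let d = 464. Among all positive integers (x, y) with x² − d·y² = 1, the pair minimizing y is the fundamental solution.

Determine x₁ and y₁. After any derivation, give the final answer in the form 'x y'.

9801 455

d=464: √d = [21; 1,1,5,1,1,1,5,1,1,42] (ℓ=10, even), read p_9/q_9
a_0=21:  p_0=21·1+0=21,  q_0=21·0+1=1
a_1=1:  p_1=1·21+1=22,  q_1=1·1+0=1
a_2=1:  p_2=1·22+21=43,  q_2=1·1+1=2
…
a_8=1:  p_8=1·4502+797=5299,  q_8=1·209+37=246
a_9=1:  p_9=1·5299+4502=9801,  q_9=1·246+209=455
fundamental: x₁=9801, y₁=455  (since 96059601 − 464·207025 = 1)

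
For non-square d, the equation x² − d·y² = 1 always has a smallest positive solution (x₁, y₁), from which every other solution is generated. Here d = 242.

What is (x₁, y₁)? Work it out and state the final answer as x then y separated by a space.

d=242: √d = [15; 1,1,3,1,14,1,3,1,1,30] (ℓ=10, even), read p_9/q_9
k=0  a_k=15  p_k/q_k = 15/1
…
k=4  a_k=1  p_k/q_k = 140/9
k=5  a_k=14  p_k/q_k = 2069/133
k=6  a_k=1  p_k/q_k = 2209/142
k=7  a_k=3  p_k/q_k = 8696/559
k=8  a_k=1  p_k/q_k = 10905/701
k=9  a_k=1  p_k/q_k = 19601/1260
fundamental: x₁=19601, y₁=1260  (since 384199201 − 242·1587600 = 1)

19601 1260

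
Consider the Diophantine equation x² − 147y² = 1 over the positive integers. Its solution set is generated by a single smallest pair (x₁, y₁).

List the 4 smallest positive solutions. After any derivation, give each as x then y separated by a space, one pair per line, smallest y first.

97 8
18817 1552
3650401 301080
708158977 58407968

√147 → a₀=12, period (8,24); ℓ=2 even so k=1
a_0=12:  p_0=12·1+0=12,  q_0=12·0+1=1
a_1=8:  p_1=8·12+1=97,  q_1=8·1+0=8
fundamental: x₁=97, y₁=8  (since 9409 − 147·64 = 1)
(97+8√147)^2 = 18817 + 1552√147
(97+8√147)^3 = 3650401 + 301080√147
(97+8√147)^4 = 708158977 + 58407968√147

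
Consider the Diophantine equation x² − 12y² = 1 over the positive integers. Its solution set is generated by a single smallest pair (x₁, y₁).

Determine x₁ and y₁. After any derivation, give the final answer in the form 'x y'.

[3; 2,6] for √12; ℓ=2 ⇒ convergent index 1
i=0: a=3 ⇒ p=3, q=1
i=1: a=2 ⇒ p=7, q=2
(x₁, y₁) = (7, 2);  7² − 12·2² = 1 ✓

7 2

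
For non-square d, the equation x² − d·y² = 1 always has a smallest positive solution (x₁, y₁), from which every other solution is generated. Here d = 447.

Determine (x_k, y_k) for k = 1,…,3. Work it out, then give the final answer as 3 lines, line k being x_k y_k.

d=447: √d = [21; 7,42] (ℓ=2, even), read p_1/q_1
i=0: a=21 ⇒ p=21, q=1
i=1: a=7 ⇒ p=148, q=7
→ (148, 7).  Check: 148²=21904, 447·7²=21903, difference 1.
(148+7√447)^2 = 43807 + 2072√447
(148+7√447)^3 = 12966724 + 613305√447

148 7
43807 2072
12966724 613305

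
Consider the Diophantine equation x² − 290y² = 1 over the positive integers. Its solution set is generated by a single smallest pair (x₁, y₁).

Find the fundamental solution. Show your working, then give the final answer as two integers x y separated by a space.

√290 = [17; 34, …], period ℓ=1 (odd) → k=1
step 0: (17, 1)  from 17·(1,0) + (0,1)
step 1: (579, 34)  from 34·(17,1) + (1,0)
fundamental: x₁=579, y₁=34  (since 335241 − 290·1156 = 1)

579 34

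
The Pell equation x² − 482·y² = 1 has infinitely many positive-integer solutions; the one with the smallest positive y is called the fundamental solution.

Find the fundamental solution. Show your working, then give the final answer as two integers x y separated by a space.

[21; 1,20,1,42] for √482; ℓ=4 ⇒ convergent index 3
step 0: (21, 1)  from 21·(1,0) + (0,1)
step 1: (22, 1)  from 1·(21,1) + (1,0)
step 2: (461, 21)  from 20·(22,1) + (21,1)
step 3: (483, 22)  from 1·(461,21) + (22,1)
(x₁, y₁) = (483, 22);  483² − 482·22² = 1 ✓

483 22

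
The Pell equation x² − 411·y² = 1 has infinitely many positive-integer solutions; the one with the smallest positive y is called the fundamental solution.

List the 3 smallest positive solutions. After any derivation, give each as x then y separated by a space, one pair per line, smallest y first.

49730 2453
4946145799 243975380
491943661118810 24265791292347

d=411: √d = [20; 3,1,1,1,19,1,1,1,3,40] (ℓ=10, even), read p_9/q_9
a_0=20:  p_0=20·1+0=20,  q_0=20·0+1=1
…
a_5=19:  p_5=19·223+142=4379,  q_5=19·11+7=216
…
a_8=1:  p_8=1·8981+4602=13583,  q_8=1·443+227=670
a_9=3:  p_9=3·13583+8981=49730,  q_9=3·670+443=2453
(x₁, y₁) = (49730, 2453);  49730² − 411·2453² = 1 ✓
(x_2, y_2) = (49730·49730 + 411·2453·2453, 49730·2453 + 2453·49730) = (4946145799, 243975380)
(x_3, y_3) = (49730·4946145799 + 411·2453·243975380, 49730·243975380 + 2453·4946145799) = (491943661118810, 24265791292347)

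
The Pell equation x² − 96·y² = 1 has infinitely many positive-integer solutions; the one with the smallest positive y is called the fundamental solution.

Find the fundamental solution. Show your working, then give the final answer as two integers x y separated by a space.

49 5

[9; 1,3,1,18] for √96; ℓ=4 ⇒ convergent index 3
step 0: (9, 1)  from 9·(1,0) + (0,1)
…
step 2: (39, 4)  from 3·(10,1) + (9,1)
step 3: (49, 5)  from 1·(39,4) + (10,1)
→ (49, 5).  Check: 49²=2401, 96·5²=2400, difference 1.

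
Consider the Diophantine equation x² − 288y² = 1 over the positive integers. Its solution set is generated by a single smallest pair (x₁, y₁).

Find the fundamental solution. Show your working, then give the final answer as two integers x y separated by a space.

17 1

√288 → a₀=16, period (1,32); ℓ=2 even so k=1
k=0  a_k=16  p_k/q_k = 16/1
k=1  a_k=1  p_k/q_k = 17/1
fundamental: x₁=17, y₁=1  (since 289 − 288·1 = 1)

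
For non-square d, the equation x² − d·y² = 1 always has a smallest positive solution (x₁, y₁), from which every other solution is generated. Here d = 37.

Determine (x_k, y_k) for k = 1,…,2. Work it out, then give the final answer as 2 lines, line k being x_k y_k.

√37 → a₀=6, period (12); ℓ=1 odd so k=1
step 0: (6, 1)  from 6·(1,0) + (0,1)
step 1: (73, 12)  from 12·(6,1) + (1,0)
(x₁, y₁) = (73, 12);  73² − 37·12² = 1 ✓
k=2:  x_2 = 73·73+37·12·12 = 10657,  y_2 = 73·12+12·73 = 1752

73 12
10657 1752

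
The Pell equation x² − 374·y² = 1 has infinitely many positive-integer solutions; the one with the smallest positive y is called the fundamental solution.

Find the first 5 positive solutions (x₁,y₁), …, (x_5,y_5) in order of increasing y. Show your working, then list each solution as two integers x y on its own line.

3365 174
22646449 1171020
152410598405 7880964426
1025723304619201 53038889415960
6903117687676624325 356951717888446374

√374 = [19; 2,1,18,1,2,38, …], period ℓ=6 (even) → k=5
step 0: (19, 1)  from 19·(1,0) + (0,1)
…
step 2: (58, 3)  from 1·(39,2) + (19,1)
…
step 4: (1141, 59)  from 1·(1083,56) + (58,3)
step 5: (3365, 174)  from 2·(1141,59) + (1083,56)
(x₁, y₁) = (3365, 174);  3365² − 374·174² = 1 ✓
k=2:  x_2 = 3365·3365+374·174·174 = 22646449,  y_2 = 3365·174+174·3365 = 1171020
k=3:  x_3 = 3365·22646449+374·174·1171020 = 152410598405,  y_3 = 3365·1171020+174·22646449 = 7880964426
k=4:  x_4 = 3365·152410598405+374·174·7880964426 = 1025723304619201,  y_4 = 3365·7880964426+174·152410598405 = 53038889415960
k=5:  x_5 = 3365·1025723304619201+374·174·53038889415960 = 6903117687676624325,  y_5 = 3365·53038889415960+174·1025723304619201 = 356951717888446374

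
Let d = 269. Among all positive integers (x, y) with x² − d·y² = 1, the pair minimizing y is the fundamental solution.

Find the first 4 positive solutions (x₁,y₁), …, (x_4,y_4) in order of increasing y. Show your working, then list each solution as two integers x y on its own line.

13449 820
361751201 22056360
9730383791049 593271970460
261727862849884801 15957829439376720

√269 = [16; 2,2,32, …], period ℓ=3 (odd) → k=5
k=0  a_k=16  p_k/q_k = 16/1
k=1  a_k=2  p_k/q_k = 33/2
…
k=4  a_k=2  p_k/q_k = 5396/329
k=5  a_k=2  p_k/q_k = 13449/820
(x₁, y₁) = (13449, 820);  13449² − 269·820² = 1 ✓
k=2:  x_2 = 13449·13449+269·820·820 = 361751201,  y_2 = 13449·820+820·13449 = 22056360
k=3:  x_3 = 13449·361751201+269·820·22056360 = 9730383791049,  y_3 = 13449·22056360+820·361751201 = 593271970460
k=4:  x_4 = 13449·9730383791049+269·820·593271970460 = 261727862849884801,  y_4 = 13449·593271970460+820·9730383791049 = 15957829439376720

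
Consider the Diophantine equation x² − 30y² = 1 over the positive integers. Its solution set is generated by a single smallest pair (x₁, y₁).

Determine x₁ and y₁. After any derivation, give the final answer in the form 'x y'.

11 2

d=30: √d = [5; 2,10] (ℓ=2, even), read p_1/q_1
step 0: (5, 1)  from 5·(1,0) + (0,1)
step 1: (11, 2)  from 2·(5,1) + (1,0)
fundamental: x₁=11, y₁=2  (since 121 − 30·4 = 1)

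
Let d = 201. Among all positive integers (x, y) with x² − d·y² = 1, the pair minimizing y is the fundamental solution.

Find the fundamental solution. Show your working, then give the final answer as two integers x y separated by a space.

515095 36332

√201 = [14; 5,1,1,1,2,…,1,5,28, …], period ℓ=14 (even) → k=13
step 0: (14, 1)  from 14·(1,0) + (0,1)
step 1: (71, 5)  from 5·(14,1) + (1,0)
…
step 12: (91402, 6447)  from 1·(58085,4097) + (33317,2350)
step 13: (515095, 36332)  from 5·(91402,6447) + (58085,4097)
(x₁, y₁) = (515095, 36332);  515095² − 201·36332² = 1 ✓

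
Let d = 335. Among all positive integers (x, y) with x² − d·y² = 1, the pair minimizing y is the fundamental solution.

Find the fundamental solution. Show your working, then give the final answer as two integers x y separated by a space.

604 33

√335 = [18; 3,3,3,36, …], period ℓ=4 (even) → k=3
i=0: a=18 ⇒ p=18, q=1
i=1: a=3 ⇒ p=55, q=3
i=2: a=3 ⇒ p=183, q=10
i=3: a=3 ⇒ p=604, q=33
fundamental: x₁=604, y₁=33  (since 364816 − 335·1089 = 1)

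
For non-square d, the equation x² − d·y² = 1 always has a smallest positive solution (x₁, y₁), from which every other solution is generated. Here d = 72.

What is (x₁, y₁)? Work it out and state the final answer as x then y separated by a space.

[8; 2,16] for √72; ℓ=2 ⇒ convergent index 1
i=0: a=8 ⇒ p=8, q=1
i=1: a=2 ⇒ p=17, q=2
→ (17, 2).  Check: 17²=289, 72·2²=288, difference 1.

17 2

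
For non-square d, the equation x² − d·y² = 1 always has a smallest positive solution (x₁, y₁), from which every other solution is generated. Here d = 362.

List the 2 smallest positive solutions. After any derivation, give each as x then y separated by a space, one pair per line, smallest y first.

√362 = [19; 38, …], period ℓ=1 (odd) → k=1
i=0: a=19 ⇒ p=19, q=1
i=1: a=38 ⇒ p=723, q=38
fundamental: x₁=723, y₁=38  (since 522729 − 362·1444 = 1)
(x_2, y_2) = (723·723 + 362·38·38, 723·38 + 38·723) = (1045457, 54948)

723 38
1045457 54948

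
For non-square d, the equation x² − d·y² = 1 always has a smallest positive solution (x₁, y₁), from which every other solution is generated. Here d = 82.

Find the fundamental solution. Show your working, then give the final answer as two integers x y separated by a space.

[9; 18] for √82; ℓ=1 ⇒ convergent index 1
step 0: (9, 1)  from 9·(1,0) + (0,1)
step 1: (163, 18)  from 18·(9,1) + (1,0)
(x₁, y₁) = (163, 18);  163² − 82·18² = 1 ✓

163 18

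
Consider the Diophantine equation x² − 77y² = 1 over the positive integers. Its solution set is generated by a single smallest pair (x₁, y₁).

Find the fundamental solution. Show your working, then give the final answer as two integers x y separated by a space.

351 40

√77 = [8; 1,3,2,3,1,16, …], period ℓ=6 (even) → k=5
k=0  a_k=8  p_k/q_k = 8/1
…
k=2  a_k=3  p_k/q_k = 35/4
…
k=4  a_k=3  p_k/q_k = 272/31
k=5  a_k=1  p_k/q_k = 351/40
→ (351, 40).  Check: 351²=123201, 77·40²=123200, difference 1.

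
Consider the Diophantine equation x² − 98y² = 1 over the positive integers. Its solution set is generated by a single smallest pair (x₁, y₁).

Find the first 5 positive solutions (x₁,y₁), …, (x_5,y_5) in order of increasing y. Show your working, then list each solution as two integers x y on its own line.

√98 → a₀=9, period (1,8,1,18); ℓ=4 even so k=3
step 0: (9, 1)  from 9·(1,0) + (0,1)
…
step 2: (89, 9)  from 8·(10,1) + (9,1)
step 3: (99, 10)  from 1·(89,9) + (10,1)
→ (99, 10).  Check: 99²=9801, 98·10²=9800, difference 1.
(x_2, y_2) = (99·99 + 98·10·10, 99·10 + 10·99) = (19601, 1980)
(x_3, y_3) = (99·19601 + 98·10·1980, 99·1980 + 10·19601) = (3880899, 392030)
(x_4, y_4) = (99·3880899 + 98·10·392030, 99·392030 + 10·3880899) = (768398401, 77619960)
(x_5, y_5) = (99·768398401 + 98·10·77619960, 99·77619960 + 10·768398401) = (152139002499, 15368360050)

99 10
19601 1980
3880899 392030
768398401 77619960
152139002499 15368360050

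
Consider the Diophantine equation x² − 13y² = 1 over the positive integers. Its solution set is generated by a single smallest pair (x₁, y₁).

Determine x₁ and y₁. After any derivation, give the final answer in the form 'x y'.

649 180

d=13: √d = [3; 1,1,1,1,6] (ℓ=5, odd), read p_9/q_9
k=0  a_k=3  p_k/q_k = 3/1
k=1  a_k=1  p_k/q_k = 4/1
k=2  a_k=1  p_k/q_k = 7/2
k=3  a_k=1  p_k/q_k = 11/3
…
k=5  a_k=6  p_k/q_k = 119/33
k=6  a_k=1  p_k/q_k = 137/38
k=7  a_k=1  p_k/q_k = 256/71
k=8  a_k=1  p_k/q_k = 393/109
k=9  a_k=1  p_k/q_k = 649/180
(x₁, y₁) = (649, 180);  649² − 13·180² = 1 ✓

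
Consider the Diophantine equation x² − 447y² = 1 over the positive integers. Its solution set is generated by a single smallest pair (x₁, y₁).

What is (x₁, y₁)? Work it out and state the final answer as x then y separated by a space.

148 7

√447 = [21; 7,42, …], period ℓ=2 (even) → k=1
a_0=21:  p_0=21·1+0=21,  q_0=21·0+1=1
a_1=7:  p_1=7·21+1=148,  q_1=7·1+0=7
→ (148, 7).  Check: 148²=21904, 447·7²=21903, difference 1.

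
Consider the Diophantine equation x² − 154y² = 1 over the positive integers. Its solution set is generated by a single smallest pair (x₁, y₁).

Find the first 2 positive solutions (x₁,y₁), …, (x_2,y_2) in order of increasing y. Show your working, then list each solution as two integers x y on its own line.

[12; 2,2,3,1,2,1,3,2,2,24] for √154; ℓ=10 ⇒ convergent index 9
k=0  a_k=12  p_k/q_k = 12/1
…
k=4  a_k=1  p_k/q_k = 273/22
k=5  a_k=2  p_k/q_k = 757/61
k=6  a_k=1  p_k/q_k = 1030/83
k=7  a_k=3  p_k/q_k = 3847/310
k=8  a_k=2  p_k/q_k = 8724/703
k=9  a_k=2  p_k/q_k = 21295/1716
→ (21295, 1716).  Check: 21295²=453477025, 154·1716²=453477024, difference 1.
k=2:  x_2 = 21295·21295+154·1716·1716 = 906954049,  y_2 = 21295·1716+1716·21295 = 73084440

21295 1716
906954049 73084440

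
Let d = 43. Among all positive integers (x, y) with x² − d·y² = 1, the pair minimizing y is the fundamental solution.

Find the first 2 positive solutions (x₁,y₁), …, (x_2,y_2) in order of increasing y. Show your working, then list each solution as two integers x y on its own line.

√43 = [6; 1,1,3,1,5,1,3,1,1,12, …], period ℓ=10 (even) → k=9
a_0=6:  p_0=6·1+0=6,  q_0=6·0+1=1
a_1=1:  p_1=1·6+1=7,  q_1=1·1+0=1
…
a_5=5:  p_5=5·59+46=341,  q_5=5·9+7=52
…
a_7=3:  p_7=3·400+341=1541,  q_7=3·61+52=235
a_8=1:  p_8=1·1541+400=1941,  q_8=1·235+61=296
a_9=1:  p_9=1·1941+1541=3482,  q_9=1·296+235=531
→ (3482, 531).  Check: 3482²=12124324, 43·531²=12124323, difference 1.
(3482+531√43)^2 = 24248647 + 3697884√43

3482 531
24248647 3697884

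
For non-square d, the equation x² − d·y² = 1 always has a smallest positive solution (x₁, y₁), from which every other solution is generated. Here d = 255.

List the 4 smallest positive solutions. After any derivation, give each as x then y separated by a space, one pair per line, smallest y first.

16 1
511 32
16336 1023
522241 32704

d=255: √d = [15; 1,30] (ℓ=2, even), read p_1/q_1
a_0=15:  p_0=15·1+0=15,  q_0=15·0+1=1
a_1=1:  p_1=1·15+1=16,  q_1=1·1+0=1
→ (16, 1).  Check: 16²=256, 255·1²=255, difference 1.
(x_2, y_2) = (16·16 + 255·1·1, 16·1 + 1·16) = (511, 32)
(x_3, y_3) = (16·511 + 255·1·32, 16·32 + 1·511) = (16336, 1023)
(x_4, y_4) = (16·16336 + 255·1·1023, 16·1023 + 1·16336) = (522241, 32704)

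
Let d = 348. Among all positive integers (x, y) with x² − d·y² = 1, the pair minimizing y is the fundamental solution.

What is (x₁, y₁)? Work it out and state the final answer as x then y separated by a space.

1567 84

√348 → a₀=18, period (1,1,1,8,1,1,1,36); ℓ=8 even so k=7
k=0  a_k=18  p_k/q_k = 18/1
…
k=2  a_k=1  p_k/q_k = 37/2
…
k=4  a_k=8  p_k/q_k = 485/26
k=5  a_k=1  p_k/q_k = 541/29
k=6  a_k=1  p_k/q_k = 1026/55
k=7  a_k=1  p_k/q_k = 1567/84
(x₁, y₁) = (1567, 84);  1567² − 348·84² = 1 ✓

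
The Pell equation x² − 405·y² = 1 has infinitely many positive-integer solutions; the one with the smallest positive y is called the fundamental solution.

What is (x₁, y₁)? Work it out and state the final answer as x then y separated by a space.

[20; 8,40] for √405; ℓ=2 ⇒ convergent index 1
a_0=20:  p_0=20·1+0=20,  q_0=20·0+1=1
a_1=8:  p_1=8·20+1=161,  q_1=8·1+0=8
(x₁, y₁) = (161, 8);  161² − 405·8² = 1 ✓

161 8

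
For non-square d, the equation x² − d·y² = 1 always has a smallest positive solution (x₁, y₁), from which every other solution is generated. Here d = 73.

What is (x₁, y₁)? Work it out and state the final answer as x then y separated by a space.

√73 → a₀=8, period (1,1,5,5,1,1,16); ℓ=7 odd so k=13
k=0  a_k=8  p_k/q_k = 8/1
k=1  a_k=1  p_k/q_k = 9/1
…
k=4  a_k=5  p_k/q_k = 487/57
…
k=7  a_k=16  p_k/q_k = 17669/2068
k=8  a_k=1  p_k/q_k = 18737/2193
k=9  a_k=1  p_k/q_k = 36406/4261
…
k=12  a_k=1  p_k/q_k = 1241008/145249
k=13  a_k=1  p_k/q_k = 2281249/267000
(x₁, y₁) = (2281249, 267000);  2281249² − 73·267000² = 1 ✓

2281249 267000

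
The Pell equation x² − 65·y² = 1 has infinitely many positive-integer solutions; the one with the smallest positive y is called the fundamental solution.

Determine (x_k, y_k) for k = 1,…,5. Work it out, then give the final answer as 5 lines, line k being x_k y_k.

129 16
33281 4128
8586369 1065008
2215249921 274767936
571525893249 70889062480

[8; 16] for √65; ℓ=1 ⇒ convergent index 1
i=0: a=8 ⇒ p=8, q=1
i=1: a=16 ⇒ p=129, q=16
fundamental: x₁=129, y₁=16  (since 16641 − 65·256 = 1)
(129+16√65)^2 = 33281 + 4128√65
(129+16√65)^3 = 8586369 + 1065008√65
(129+16√65)^4 = 2215249921 + 274767936√65
(129+16√65)^5 = 571525893249 + 70889062480√65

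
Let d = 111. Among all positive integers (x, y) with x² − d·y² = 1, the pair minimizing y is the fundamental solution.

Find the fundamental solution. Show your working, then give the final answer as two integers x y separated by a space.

[10; 1,1,6,1,1,20] for √111; ℓ=6 ⇒ convergent index 5
k=0  a_k=10  p_k/q_k = 10/1
k=1  a_k=1  p_k/q_k = 11/1
k=2  a_k=1  p_k/q_k = 21/2
k=3  a_k=6  p_k/q_k = 137/13
k=4  a_k=1  p_k/q_k = 158/15
k=5  a_k=1  p_k/q_k = 295/28
→ (295, 28).  Check: 295²=87025, 111·28²=87024, difference 1.

295 28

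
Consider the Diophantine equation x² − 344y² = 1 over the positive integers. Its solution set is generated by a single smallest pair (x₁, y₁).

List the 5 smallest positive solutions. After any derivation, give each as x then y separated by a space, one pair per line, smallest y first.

√344 → a₀=18, period (1,1,4,1,3,1,4,1,1,36); ℓ=10 even so k=9
a_0=18:  p_0=18·1+0=18,  q_0=18·0+1=1
a_1=1:  p_1=1·18+1=19,  q_1=1·1+0=1
…
a_3=4:  p_3=4·37+19=167,  q_3=4·2+1=9
a_4=1:  p_4=1·167+37=204,  q_4=1·9+2=11
a_5=3:  p_5=3·204+167=779,  q_5=3·11+9=42
…
a_7=4:  p_7=4·983+779=4711,  q_7=4·53+42=254
a_8=1:  p_8=1·4711+983=5694,  q_8=1·254+53=307
a_9=1:  p_9=1·5694+4711=10405,  q_9=1·307+254=561
(x₁, y₁) = (10405, 561);  10405² − 344·561² = 1 ✓
(x_2, y_2) = (10405·10405 + 344·561·561, 10405·561 + 561·10405) = (216528049, 11674410)
(x_3, y_3) = (10405·216528049 + 344·561·11674410, 10405·11674410 + 561·216528049) = (4505948689285, 242944471539)
(x_4, y_4) = (10405·4505948689285 + 344·561·242944471539, 10405·242944471539 + 561·4505948689285) = (93768792007492801, 5055674441052180)
(x_5, y_5) = (10405·93768792007492801 + 344·561·5055674441052180, 10405·5055674441052180 + 561·93768792007492801) = (1951328557169976499525, 105208584875351394261)

10405 561
216528049 11674410
4505948689285 242944471539
93768792007492801 5055674441052180
1951328557169976499525 105208584875351394261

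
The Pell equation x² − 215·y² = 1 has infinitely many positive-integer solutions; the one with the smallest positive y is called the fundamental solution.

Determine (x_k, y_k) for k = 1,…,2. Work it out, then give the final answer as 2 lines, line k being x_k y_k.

44 3
3871 264

[14; 1,1,1,28] for √215; ℓ=4 ⇒ convergent index 3
step 0: (14, 1)  from 14·(1,0) + (0,1)
…
step 2: (29, 2)  from 1·(15,1) + (14,1)
step 3: (44, 3)  from 1·(29,2) + (15,1)
→ (44, 3).  Check: 44²=1936, 215·3²=1935, difference 1.
k=2:  x_2 = 44·44+215·3·3 = 3871,  y_2 = 44·3+3·44 = 264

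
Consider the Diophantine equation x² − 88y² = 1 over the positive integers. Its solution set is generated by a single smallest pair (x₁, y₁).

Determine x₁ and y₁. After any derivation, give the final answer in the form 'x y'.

√88 = [9; 2,1,1,1,2,18, …], period ℓ=6 (even) → k=5
step 0: (9, 1)  from 9·(1,0) + (0,1)
…
step 2: (28, 3)  from 1·(19,2) + (9,1)
step 3: (47, 5)  from 1·(28,3) + (19,2)
step 4: (75, 8)  from 1·(47,5) + (28,3)
step 5: (197, 21)  from 2·(75,8) + (47,5)
→ (197, 21).  Check: 197²=38809, 88·21²=38808, difference 1.

197 21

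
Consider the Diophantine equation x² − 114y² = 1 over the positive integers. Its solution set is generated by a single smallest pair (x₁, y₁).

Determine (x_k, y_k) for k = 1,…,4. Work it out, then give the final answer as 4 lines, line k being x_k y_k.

1025 96
2101249 196800
4307559425 403439904
8830494720001 827051606400

√114 → a₀=10, period (1,2,10,2,1,20); ℓ=6 even so k=5
i=0: a=10 ⇒ p=10, q=1
i=1: a=1 ⇒ p=11, q=1
i=2: a=2 ⇒ p=32, q=3
i=3: a=10 ⇒ p=331, q=31
i=4: a=2 ⇒ p=694, q=65
i=5: a=1 ⇒ p=1025, q=96
(x₁, y₁) = (1025, 96);  1025² − 114·96² = 1 ✓
(x_2, y_2) = (1025·1025 + 114·96·96, 1025·96 + 96·1025) = (2101249, 196800)
(x_3, y_3) = (1025·2101249 + 114·96·196800, 1025·196800 + 96·2101249) = (4307559425, 403439904)
(x_4, y_4) = (1025·4307559425 + 114·96·403439904, 1025·403439904 + 96·4307559425) = (8830494720001, 827051606400)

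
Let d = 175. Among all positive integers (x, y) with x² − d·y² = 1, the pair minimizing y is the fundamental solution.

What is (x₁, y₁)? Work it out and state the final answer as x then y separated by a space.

d=175: √d = [13; 4,2,1,2,4,26] (ℓ=6, even), read p_5/q_5
i=0: a=13 ⇒ p=13, q=1
…
i=2: a=2 ⇒ p=119, q=9
i=3: a=1 ⇒ p=172, q=13
i=4: a=2 ⇒ p=463, q=35
i=5: a=4 ⇒ p=2024, q=153
fundamental: x₁=2024, y₁=153  (since 4096576 − 175·23409 = 1)

2024 153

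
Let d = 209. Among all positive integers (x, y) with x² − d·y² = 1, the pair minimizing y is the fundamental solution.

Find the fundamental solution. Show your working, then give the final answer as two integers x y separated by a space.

46551 3220

[14; 2,5,3,2,3,5,2,28] for √209; ℓ=8 ⇒ convergent index 7
a_0=14:  p_0=14·1+0=14,  q_0=14·0+1=1
…
a_2=5:  p_2=5·29+14=159,  q_2=5·2+1=11
…
a_6=5:  p_6=5·4019+1171=21266,  q_6=5·278+81=1471
a_7=2:  p_7=2·21266+4019=46551,  q_7=2·1471+278=3220
fundamental: x₁=46551, y₁=3220  (since 2166995601 − 209·10368400 = 1)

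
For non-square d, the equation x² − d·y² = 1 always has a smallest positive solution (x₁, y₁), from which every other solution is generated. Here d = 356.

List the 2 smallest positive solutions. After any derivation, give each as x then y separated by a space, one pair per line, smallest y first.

[18; 1,6,1,1,2,…,6,1,36] for √356; ℓ=14 ⇒ convergent index 13
a_0=18:  p_0=18·1+0=18,  q_0=18·0+1=1
a_1=1:  p_1=1·18+1=19,  q_1=1·1+0=1
a_2=6:  p_2=6·19+18=132,  q_2=6·1+1=7
a_3=1:  p_3=1·132+19=151,  q_3=1·7+1=8
…
a_7=8:  p_7=8·1000+717=8717,  q_7=8·53+38=462
…
a_9=2:  p_9=2·9717+8717=28151,  q_9=2·515+462=1492
a_10=1:  p_10=1·28151+9717=37868,  q_10=1·1492+515=2007
a_11=1:  p_11=1·37868+28151=66019,  q_11=1·2007+1492=3499
a_12=6:  p_12=6·66019+37868=433982,  q_12=6·3499+2007=23001
a_13=1:  p_13=1·433982+66019=500001,  q_13=1·23001+3499=26500
fundamental: x₁=500001, y₁=26500  (since 250001000001 − 356·702250000 = 1)
(500001+26500√356)^2 = 500002000001 + 26500053000√356

500001 26500
500002000001 26500053000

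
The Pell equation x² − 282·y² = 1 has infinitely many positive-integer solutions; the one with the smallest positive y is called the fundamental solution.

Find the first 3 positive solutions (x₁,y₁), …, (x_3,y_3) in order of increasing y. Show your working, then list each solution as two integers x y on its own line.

2351 140
11054401 658280
51977791151 3095232420

[16; 1,3,1,4,1,3,1,32] for √282; ℓ=8 ⇒ convergent index 7
a_0=16:  p_0=16·1+0=16,  q_0=16·0+1=1
…
a_2=3:  p_2=3·17+16=67,  q_2=3·1+1=4
…
a_6=3:  p_6=3·487+403=1864,  q_6=3·29+24=111
a_7=1:  p_7=1·1864+487=2351,  q_7=1·111+29=140
fundamental: x₁=2351, y₁=140  (since 5527201 − 282·19600 = 1)
(2351+140√282)^2 = 11054401 + 658280√282
(2351+140√282)^3 = 51977791151 + 3095232420√282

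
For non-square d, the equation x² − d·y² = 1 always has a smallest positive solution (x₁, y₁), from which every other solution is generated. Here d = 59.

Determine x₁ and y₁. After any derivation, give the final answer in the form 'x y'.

530 69

d=59: √d = [7; 1,2,7,2,1,14] (ℓ=6, even), read p_5/q_5
a_0=7:  p_0=7·1+0=7,  q_0=7·0+1=1
a_1=1:  p_1=1·7+1=8,  q_1=1·1+0=1
a_2=2:  p_2=2·8+7=23,  q_2=2·1+1=3
a_3=7:  p_3=7·23+8=169,  q_3=7·3+1=22
a_4=2:  p_4=2·169+23=361,  q_4=2·22+3=47
a_5=1:  p_5=1·361+169=530,  q_5=1·47+22=69
→ (530, 69).  Check: 530²=280900, 59·69²=280899, difference 1.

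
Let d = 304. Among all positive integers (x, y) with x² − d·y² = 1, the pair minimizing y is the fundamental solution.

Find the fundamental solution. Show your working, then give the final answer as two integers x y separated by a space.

57799 3315

[17; 2,3,2,1,1,1,1,1,2,3,2,34] for √304; ℓ=12 ⇒ convergent index 11
i=0: a=17 ⇒ p=17, q=1
i=1: a=2 ⇒ p=35, q=2
i=2: a=3 ⇒ p=122, q=7
…
i=4: a=1 ⇒ p=401, q=23
i=5: a=1 ⇒ p=680, q=39
…
i=10: a=3 ⇒ p=25177, q=1444
i=11: a=2 ⇒ p=57799, q=3315
→ (57799, 3315).  Check: 57799²=3340724401, 304·3315²=3340724400, difference 1.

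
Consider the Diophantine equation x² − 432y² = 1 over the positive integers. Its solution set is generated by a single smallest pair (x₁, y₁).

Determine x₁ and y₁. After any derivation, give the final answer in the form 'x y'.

d=432: √d = [20; 1,3,1,1,1,3,1,40] (ℓ=8, even), read p_7/q_7
i=0: a=20 ⇒ p=20, q=1
i=1: a=1 ⇒ p=21, q=1
i=2: a=3 ⇒ p=83, q=4
…
i=4: a=1 ⇒ p=187, q=9
…
i=6: a=3 ⇒ p=1060, q=51
i=7: a=1 ⇒ p=1351, q=65
fundamental: x₁=1351, y₁=65  (since 1825201 − 432·4225 = 1)

1351 65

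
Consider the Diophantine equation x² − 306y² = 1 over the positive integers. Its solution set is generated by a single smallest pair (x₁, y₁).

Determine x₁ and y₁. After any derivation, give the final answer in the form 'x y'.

35 2

√306 → a₀=17, period (2,34); ℓ=2 even so k=1
i=0: a=17 ⇒ p=17, q=1
i=1: a=2 ⇒ p=35, q=2
(x₁, y₁) = (35, 2);  35² − 306·2² = 1 ✓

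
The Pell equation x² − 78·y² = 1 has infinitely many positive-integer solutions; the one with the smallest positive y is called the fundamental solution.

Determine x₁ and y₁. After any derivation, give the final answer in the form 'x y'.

√78 = [8; 1,4,1,16, …], period ℓ=4 (even) → k=3
i=0: a=8 ⇒ p=8, q=1
i=1: a=1 ⇒ p=9, q=1
i=2: a=4 ⇒ p=44, q=5
i=3: a=1 ⇒ p=53, q=6
fundamental: x₁=53, y₁=6  (since 2809 − 78·36 = 1)

53 6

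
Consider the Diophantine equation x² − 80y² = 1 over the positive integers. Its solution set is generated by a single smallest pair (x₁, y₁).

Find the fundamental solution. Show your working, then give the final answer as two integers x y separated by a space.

d=80: √d = [8; 1,16] (ℓ=2, even), read p_1/q_1
k=0  a_k=8  p_k/q_k = 8/1
k=1  a_k=1  p_k/q_k = 9/1
fundamental: x₁=9, y₁=1  (since 81 − 80·1 = 1)

9 1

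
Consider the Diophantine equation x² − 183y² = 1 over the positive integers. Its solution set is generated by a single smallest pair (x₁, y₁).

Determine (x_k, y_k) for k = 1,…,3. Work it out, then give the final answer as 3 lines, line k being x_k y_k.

487 36
474337 35064
462003751 34152300

[13; 1,1,8,1,1,26] for √183; ℓ=6 ⇒ convergent index 5
k=0  a_k=13  p_k/q_k = 13/1
k=1  a_k=1  p_k/q_k = 14/1
k=2  a_k=1  p_k/q_k = 27/2
k=3  a_k=8  p_k/q_k = 230/17
k=4  a_k=1  p_k/q_k = 257/19
k=5  a_k=1  p_k/q_k = 487/36
(x₁, y₁) = (487, 36);  487² − 183·36² = 1 ✓
(487+36√183)^2 = 474337 + 35064√183
(487+36√183)^3 = 462003751 + 34152300√183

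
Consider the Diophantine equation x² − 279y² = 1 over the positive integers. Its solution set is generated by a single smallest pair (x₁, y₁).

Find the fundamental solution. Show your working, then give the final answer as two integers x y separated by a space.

√279 = [16; 1,2,2,1,2,2,1,32, …], period ℓ=8 (even) → k=7
step 0: (16, 1)  from 16·(1,0) + (0,1)
…
step 2: (50, 3)  from 2·(17,1) + (16,1)
step 3: (117, 7)  from 2·(50,3) + (17,1)
…
step 6: (1069, 64)  from 2·(451,27) + (167,10)
step 7: (1520, 91)  from 1·(1069,64) + (451,27)
→ (1520, 91).  Check: 1520²=2310400, 279·91²=2310399, difference 1.

1520 91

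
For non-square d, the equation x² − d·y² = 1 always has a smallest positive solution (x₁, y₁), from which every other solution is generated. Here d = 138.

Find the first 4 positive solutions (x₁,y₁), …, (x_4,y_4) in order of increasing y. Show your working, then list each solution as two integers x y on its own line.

47 4
4417 376
415151 35340
39019777 3321584

√138 = [11; 1,2,1,22, …], period ℓ=4 (even) → k=3
i=0: a=11 ⇒ p=11, q=1
…
i=2: a=2 ⇒ p=35, q=3
i=3: a=1 ⇒ p=47, q=4
(x₁, y₁) = (47, 4);  47² − 138·4² = 1 ✓
k=2:  x_2 = 47·47+138·4·4 = 4417,  y_2 = 47·4+4·47 = 376
k=3:  x_3 = 47·4417+138·4·376 = 415151,  y_3 = 47·376+4·4417 = 35340
k=4:  x_4 = 47·415151+138·4·35340 = 39019777,  y_4 = 47·35340+4·415151 = 3321584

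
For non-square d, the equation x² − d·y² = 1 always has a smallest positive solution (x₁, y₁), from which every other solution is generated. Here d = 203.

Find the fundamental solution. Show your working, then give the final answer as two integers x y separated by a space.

√203 → a₀=14, period (4,28); ℓ=2 even so k=1
a_0=14:  p_0=14·1+0=14,  q_0=14·0+1=1
a_1=4:  p_1=4·14+1=57,  q_1=4·1+0=4
→ (57, 4).  Check: 57²=3249, 203·4²=3248, difference 1.

57 4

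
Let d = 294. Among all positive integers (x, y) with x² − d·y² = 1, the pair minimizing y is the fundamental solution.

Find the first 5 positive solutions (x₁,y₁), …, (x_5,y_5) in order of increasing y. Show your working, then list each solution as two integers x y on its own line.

√294 → a₀=17, period (6,1,4,1,6,34); ℓ=6 even so k=5
i=0: a=17 ⇒ p=17, q=1
i=1: a=6 ⇒ p=103, q=6
i=2: a=1 ⇒ p=120, q=7
i=3: a=4 ⇒ p=583, q=34
i=4: a=1 ⇒ p=703, q=41
i=5: a=6 ⇒ p=4801, q=280
fundamental: x₁=4801, y₁=280  (since 23049601 − 294·78400 = 1)
(x_2, y_2) = (4801·4801 + 294·280·280, 4801·280 + 280·4801) = (46099201, 2688560)
(x_3, y_3) = (4801·46099201 + 294·280·2688560, 4801·2688560 + 280·46099201) = (442644523201, 25815552840)
(x_4, y_4) = (4801·442644523201 + 294·280·25815552840, 4801·25815552840 + 280·442644523201) = (4250272665676801, 247880935681120)
(x_5, y_5) = (4801·4250272665676801 + 294·280·247880935681120, 4801·247880935681120 + 280·4250272665676801) = (40811117693184120001, 2380152718594561400)

4801 280
46099201 2688560
442644523201 25815552840
4250272665676801 247880935681120
40811117693184120001 2380152718594561400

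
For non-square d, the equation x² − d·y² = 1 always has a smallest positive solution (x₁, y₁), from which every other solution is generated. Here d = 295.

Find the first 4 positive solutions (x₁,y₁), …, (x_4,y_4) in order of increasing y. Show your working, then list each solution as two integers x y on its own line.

2024999 117900
8201241900001 477494764200
33215013292518224999 1933852840020353700
134520737404664024967600001 7832100134376274949528400

√295 → a₀=17, period (5,1,2,3,2,6,2,3,2,1,5,34); ℓ=12 even so k=11
a_0=17:  p_0=17·1+0=17,  q_0=17·0+1=1
…
a_4=3:  p_4=3·292+103=979,  q_4=3·17+6=57
…
a_10=1:  p_10=1·247414+108103=355517,  q_10=1·14405+6294=20699
a_11=5:  p_11=5·355517+247414=2024999,  q_11=5·20699+14405=117900
fundamental: x₁=2024999, y₁=117900  (since 4100620950001 − 295·13900410000 = 1)
k=2:  x_2 = 2024999·2024999+295·117900·117900 = 8201241900001,  y_2 = 2024999·117900+117900·2024999 = 477494764200
k=3:  x_3 = 2024999·8201241900001+295·117900·477494764200 = 33215013292518224999,  y_3 = 2024999·477494764200+117900·8201241900001 = 1933852840020353700
k=4:  x_4 = 2024999·33215013292518224999+295·117900·1933852840020353700 = 134520737404664024967600001,  y_4 = 2024999·1933852840020353700+117900·33215013292518224999 = 7832100134376274949528400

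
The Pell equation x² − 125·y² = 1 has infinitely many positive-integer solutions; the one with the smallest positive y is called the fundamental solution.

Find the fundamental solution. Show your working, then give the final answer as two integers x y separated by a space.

√125 → a₀=11, period (5,1,1,5,22); ℓ=5 odd so k=9
a_0=11:  p_0=11·1+0=11,  q_0=11·0+1=1
…
a_3=1:  p_3=1·67+56=123,  q_3=1·6+5=11
…
a_5=22:  p_5=22·682+123=15127,  q_5=22·61+11=1353
…
a_8=1:  p_8=1·91444+76317=167761,  q_8=1·8179+6826=15005
a_9=5:  p_9=5·167761+91444=930249,  q_9=5·15005+8179=83204
→ (930249, 83204).  Check: 930249²=865363202001, 125·83204²=865363202000, difference 1.

930249 83204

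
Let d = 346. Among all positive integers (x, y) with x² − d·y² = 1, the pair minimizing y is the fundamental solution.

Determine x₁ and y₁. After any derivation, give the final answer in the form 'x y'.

17299 930

d=346: √d = [18; 1,1,1,1,36] (ℓ=5, odd), read p_9/q_9
k=0  a_k=18  p_k/q_k = 18/1
k=1  a_k=1  p_k/q_k = 19/1
k=2  a_k=1  p_k/q_k = 37/2
…
k=4  a_k=1  p_k/q_k = 93/5
k=5  a_k=36  p_k/q_k = 3404/183
k=6  a_k=1  p_k/q_k = 3497/188
k=7  a_k=1  p_k/q_k = 6901/371
k=8  a_k=1  p_k/q_k = 10398/559
k=9  a_k=1  p_k/q_k = 17299/930
fundamental: x₁=17299, y₁=930  (since 299255401 − 346·864900 = 1)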